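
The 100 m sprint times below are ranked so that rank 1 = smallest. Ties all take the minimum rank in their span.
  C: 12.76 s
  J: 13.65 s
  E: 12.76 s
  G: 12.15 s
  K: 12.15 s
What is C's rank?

Sorted (ascending): 12.15, 12.15, 12.76, 12.76, 13.65
The 2 values of 12.15 occupy positions 1–2 → each gets rank 1.
The 2 values of 12.76 occupy positions 3–4 → each gets rank 3.
C has value 12.76 s → rank 3.

3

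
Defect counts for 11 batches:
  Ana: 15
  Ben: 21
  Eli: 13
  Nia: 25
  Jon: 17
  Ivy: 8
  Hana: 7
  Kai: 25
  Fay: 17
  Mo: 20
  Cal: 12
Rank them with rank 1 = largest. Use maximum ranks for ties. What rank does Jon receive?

Sorted (descending): 25, 25, 21, 20, 17, 17, 15, 13, 12, 8, 7
The 2 values of 25 occupy positions 1–2 → each gets rank 2.
The 2 values of 17 occupy positions 5–6 → each gets rank 6.
Jon has value 17 → rank 6.

6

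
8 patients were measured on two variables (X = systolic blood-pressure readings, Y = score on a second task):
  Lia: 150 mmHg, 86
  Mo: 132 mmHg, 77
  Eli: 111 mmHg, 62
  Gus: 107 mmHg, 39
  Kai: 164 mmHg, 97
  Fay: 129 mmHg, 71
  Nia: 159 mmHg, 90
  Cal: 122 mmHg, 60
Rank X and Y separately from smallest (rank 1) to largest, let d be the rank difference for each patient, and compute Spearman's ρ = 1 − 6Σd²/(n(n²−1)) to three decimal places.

Ranks of variable 1: 6, 5, 2, 1, 8, 4, 7, 3
Ranks of variable 2: 6, 5, 3, 1, 8, 4, 7, 2
d = r₁ − r₂: 0, 0, -1, 0, 0, 0, 0, 1
d²: 0, 0, 1, 0, 0, 0, 0, 1; Σd² = 2
ρ = 1 − 6·2/(8·63) = 1 − 12/504 = 0.976

0.976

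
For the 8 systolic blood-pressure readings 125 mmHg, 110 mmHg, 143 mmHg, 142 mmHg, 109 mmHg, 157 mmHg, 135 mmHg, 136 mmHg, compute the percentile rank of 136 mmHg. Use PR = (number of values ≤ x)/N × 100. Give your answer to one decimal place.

N = 8.
Strictly below 136: 4. Equal to 136: 1.
PR = 5/8 × 100 = 62.5

62.5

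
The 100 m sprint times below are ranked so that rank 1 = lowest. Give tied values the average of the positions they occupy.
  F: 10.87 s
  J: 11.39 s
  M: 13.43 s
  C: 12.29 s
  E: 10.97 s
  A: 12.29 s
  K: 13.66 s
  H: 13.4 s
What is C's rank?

Sorted (ascending): 10.87, 10.97, 11.39, 12.29, 12.29, 13.4, 13.43, 13.66
The 2 values of 12.29 occupy positions 4–5 → average rank (4+5)/2 = 4.5.
C has value 12.29 s → rank 4.5.

4.5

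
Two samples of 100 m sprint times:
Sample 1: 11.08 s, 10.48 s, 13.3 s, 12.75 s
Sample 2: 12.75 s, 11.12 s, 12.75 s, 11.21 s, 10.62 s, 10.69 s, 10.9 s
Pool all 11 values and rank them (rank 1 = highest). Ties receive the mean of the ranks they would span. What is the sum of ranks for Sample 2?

44

Sorted (descending): 13.3, 12.75, 12.75, 12.75, 11.21, 11.12, 11.08, 10.9, 10.69, 10.62, 10.48
The 3 values of 12.75 occupy positions 2–4 → average rank 3.
Sample 2 values → pooled ranks: 12.75→3, 11.12→6, 12.75→3, 11.21→5, 10.62→10, 10.69→9, 10.9→8
Rank sum = 3 + 6 + 3 + 5 + 10 + 9 + 8 = 44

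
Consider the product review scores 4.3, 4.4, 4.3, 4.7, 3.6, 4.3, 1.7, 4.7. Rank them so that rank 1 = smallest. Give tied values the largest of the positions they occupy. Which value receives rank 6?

Sorted (ascending): 1.7, 3.6, 4.3, 4.3, 4.3, 4.4, 4.7, 4.7
The 3 values of 4.3 occupy positions 3–5 → each gets rank 5.
The 2 values of 4.7 occupy positions 7–8 → each gets rank 8.
Rank 6 → value 4.4.

4.4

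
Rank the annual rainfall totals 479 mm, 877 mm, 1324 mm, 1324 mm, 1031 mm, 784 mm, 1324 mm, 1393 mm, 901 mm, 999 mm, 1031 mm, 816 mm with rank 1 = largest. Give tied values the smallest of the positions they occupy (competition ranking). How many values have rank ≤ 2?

Sorted (descending): 1393, 1324, 1324, 1324, 1031, 1031, 999, 901, 877, 816, 784, 479
The 3 values of 1324 occupy positions 2–4 → each gets rank 2.
The 2 values of 1031 occupy positions 5–6 → each gets rank 5.
Ranks ≤ 2: {1, 2, 2, 2} → 4 values.

4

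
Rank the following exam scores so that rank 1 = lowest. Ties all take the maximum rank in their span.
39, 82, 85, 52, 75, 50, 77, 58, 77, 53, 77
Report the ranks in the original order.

1, 10, 11, 3, 6, 2, 9, 5, 9, 4, 9

Sorted (ascending): 39, 50, 52, 53, 58, 75, 77, 77, 77, 82, 85
The 3 values of 77 occupy positions 7–9 → each gets rank 9.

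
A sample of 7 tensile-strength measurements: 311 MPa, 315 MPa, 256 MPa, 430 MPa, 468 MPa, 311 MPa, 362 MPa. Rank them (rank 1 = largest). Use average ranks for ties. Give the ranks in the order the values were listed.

Sorted (descending): 468, 430, 362, 315, 311, 311, 256
The 2 values of 311 occupy positions 5–6 → average rank (5+6)/2 = 5.5.

5.5, 4, 7, 2, 1, 5.5, 3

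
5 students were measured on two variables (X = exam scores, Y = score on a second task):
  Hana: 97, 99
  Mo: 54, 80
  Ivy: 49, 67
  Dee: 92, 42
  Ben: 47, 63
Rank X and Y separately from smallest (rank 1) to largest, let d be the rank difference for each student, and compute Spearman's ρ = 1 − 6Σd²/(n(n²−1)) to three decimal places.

Ranks of variable 1: 5, 3, 2, 4, 1
Ranks of variable 2: 5, 4, 3, 1, 2
d = r₁ − r₂: 0, -1, -1, 3, -1
d²: 0, 1, 1, 9, 1; Σd² = 12
ρ = 1 − 6·12/(5·24) = 1 − 72/120 = 0.400

0.400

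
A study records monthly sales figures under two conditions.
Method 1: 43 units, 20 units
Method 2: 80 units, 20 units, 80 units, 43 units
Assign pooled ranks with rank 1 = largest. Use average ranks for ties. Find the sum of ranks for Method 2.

12

Sorted (descending): 80, 80, 43, 43, 20, 20
The 2 values of 80 occupy positions 1–2 → average rank (1+2)/2 = 1.5.
The 2 values of 43 occupy positions 3–4 → average rank (3+4)/2 = 3.5.
The 2 values of 20 occupy positions 5–6 → average rank (5+6)/2 = 5.5.
Method 2 values → pooled ranks: 80→1.5, 20→5.5, 80→1.5, 43→3.5
Rank sum = 1.5 + 5.5 + 1.5 + 3.5 = 12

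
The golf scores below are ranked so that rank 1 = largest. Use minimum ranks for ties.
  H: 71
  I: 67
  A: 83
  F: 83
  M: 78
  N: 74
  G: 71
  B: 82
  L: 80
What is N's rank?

Sorted (descending): 83, 83, 82, 80, 78, 74, 71, 71, 67
The 2 values of 83 occupy positions 1–2 → each gets rank 1.
The 2 values of 71 occupy positions 7–8 → each gets rank 7.
N has value 74 → rank 6.

6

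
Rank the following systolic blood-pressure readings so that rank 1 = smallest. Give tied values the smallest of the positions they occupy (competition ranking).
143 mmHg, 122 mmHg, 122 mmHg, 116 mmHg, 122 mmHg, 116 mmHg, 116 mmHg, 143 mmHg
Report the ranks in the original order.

7, 4, 4, 1, 4, 1, 1, 7

Sorted (ascending): 116, 116, 116, 122, 122, 122, 143, 143
The 3 values of 116 occupy positions 1–3 → each gets rank 1.
The 3 values of 122 occupy positions 4–6 → each gets rank 4.
The 2 values of 143 occupy positions 7–8 → each gets rank 7.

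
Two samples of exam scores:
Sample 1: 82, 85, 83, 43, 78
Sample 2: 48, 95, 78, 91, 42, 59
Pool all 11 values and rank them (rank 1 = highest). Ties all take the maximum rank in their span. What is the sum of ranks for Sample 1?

29

Sorted (descending): 95, 91, 85, 83, 82, 78, 78, 59, 48, 43, 42
The 2 values of 78 occupy positions 6–7 → each gets rank 7.
Sample 1 values → pooled ranks: 82→5, 85→3, 83→4, 43→10, 78→7
Rank sum = 5 + 3 + 4 + 10 + 7 = 29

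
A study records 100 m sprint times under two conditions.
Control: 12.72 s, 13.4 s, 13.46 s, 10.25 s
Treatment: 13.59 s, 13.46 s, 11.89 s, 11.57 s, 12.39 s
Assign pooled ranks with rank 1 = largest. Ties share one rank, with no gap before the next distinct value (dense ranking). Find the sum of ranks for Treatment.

21

Sorted (descending): 13.59, 13.46, 13.46, 13.4, 12.72, 12.39, 11.89, 11.57, 10.25
The 2 values of 13.46 share dense rank 2.
Remaining distinct values take the next consecutive integers.
Treatment values → pooled ranks: 13.59→1, 13.46→2, 11.89→6, 11.57→7, 12.39→5
Rank sum = 1 + 2 + 6 + 7 + 5 = 21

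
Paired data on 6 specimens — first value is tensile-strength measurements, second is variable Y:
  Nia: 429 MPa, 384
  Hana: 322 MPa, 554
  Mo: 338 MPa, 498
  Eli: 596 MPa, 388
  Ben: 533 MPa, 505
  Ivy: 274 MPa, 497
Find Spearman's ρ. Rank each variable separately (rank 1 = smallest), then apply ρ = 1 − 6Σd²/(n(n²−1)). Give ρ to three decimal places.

-0.314

Ranks of variable 1: 4, 2, 3, 6, 5, 1
Ranks of variable 2: 1, 6, 4, 2, 5, 3
d = r₁ − r₂: 3, -4, -1, 4, 0, -2
d²: 9, 16, 1, 16, 0, 4; Σd² = 46
ρ = 1 − 6·46/(6·35) = 1 − 276/210 = -0.314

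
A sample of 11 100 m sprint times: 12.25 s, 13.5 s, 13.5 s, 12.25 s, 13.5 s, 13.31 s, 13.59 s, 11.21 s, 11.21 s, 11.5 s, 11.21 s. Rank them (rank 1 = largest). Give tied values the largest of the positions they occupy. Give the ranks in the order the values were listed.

7, 4, 4, 7, 4, 5, 1, 11, 11, 8, 11

Sorted (descending): 13.59, 13.5, 13.5, 13.5, 13.31, 12.25, 12.25, 11.5, 11.21, 11.21, 11.21
The 3 values of 13.5 occupy positions 2–4 → each gets rank 4.
The 2 values of 12.25 occupy positions 6–7 → each gets rank 7.
The 3 values of 11.21 occupy positions 9–11 → each gets rank 11.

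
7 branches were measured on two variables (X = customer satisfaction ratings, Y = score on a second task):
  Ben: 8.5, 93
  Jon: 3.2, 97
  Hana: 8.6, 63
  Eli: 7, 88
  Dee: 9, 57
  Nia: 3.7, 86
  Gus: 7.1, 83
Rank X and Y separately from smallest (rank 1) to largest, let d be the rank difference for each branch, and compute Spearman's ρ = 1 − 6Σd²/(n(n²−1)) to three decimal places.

Ranks of variable 1: 5, 1, 6, 3, 7, 2, 4
Ranks of variable 2: 6, 7, 2, 5, 1, 4, 3
d = r₁ − r₂: -1, -6, 4, -2, 6, -2, 1
d²: 1, 36, 16, 4, 36, 4, 1; Σd² = 98
ρ = 1 − 6·98/(7·48) = 1 − 588/336 = -0.750

-0.750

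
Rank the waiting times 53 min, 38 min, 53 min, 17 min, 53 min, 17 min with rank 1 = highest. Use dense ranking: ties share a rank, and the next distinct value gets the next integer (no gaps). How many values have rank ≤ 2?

Sorted (descending): 53, 53, 53, 38, 17, 17
The 3 values of 53 share dense rank 1.
The 2 values of 17 share dense rank 3.
Remaining distinct values take the next consecutive integers.
Ranks ≤ 2: {1, 1, 1, 2} → 4 values.

4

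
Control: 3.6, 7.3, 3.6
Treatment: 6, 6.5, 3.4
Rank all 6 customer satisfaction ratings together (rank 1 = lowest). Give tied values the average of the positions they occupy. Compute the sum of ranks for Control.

11

Sorted (ascending): 3.4, 3.6, 3.6, 6, 6.5, 7.3
The 2 values of 3.6 occupy positions 2–3 → average rank (2+3)/2 = 2.5.
Control values → pooled ranks: 3.6→2.5, 7.3→6, 3.6→2.5
Rank sum = 2.5 + 6 + 2.5 = 11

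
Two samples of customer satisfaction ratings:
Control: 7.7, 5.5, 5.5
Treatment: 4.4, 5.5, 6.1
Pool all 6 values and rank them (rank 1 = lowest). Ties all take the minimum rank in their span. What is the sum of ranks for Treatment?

Sorted (ascending): 4.4, 5.5, 5.5, 5.5, 6.1, 7.7
The 3 values of 5.5 occupy positions 2–4 → each gets rank 2.
Treatment values → pooled ranks: 4.4→1, 5.5→2, 6.1→5
Rank sum = 1 + 2 + 5 = 8

8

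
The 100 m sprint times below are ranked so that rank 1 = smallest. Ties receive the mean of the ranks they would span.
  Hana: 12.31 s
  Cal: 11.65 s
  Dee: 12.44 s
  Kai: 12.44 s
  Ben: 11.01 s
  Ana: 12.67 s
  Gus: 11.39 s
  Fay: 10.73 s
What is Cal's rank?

4

Sorted (ascending): 10.73, 11.01, 11.39, 11.65, 12.31, 12.44, 12.44, 12.67
The 2 values of 12.44 occupy positions 6–7 → average rank (6+7)/2 = 6.5.
Cal has value 11.65 s → rank 4.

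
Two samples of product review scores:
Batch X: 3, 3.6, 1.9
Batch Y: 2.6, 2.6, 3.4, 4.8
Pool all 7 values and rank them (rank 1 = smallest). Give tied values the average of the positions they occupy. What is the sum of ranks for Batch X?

11

Sorted (ascending): 1.9, 2.6, 2.6, 3, 3.4, 3.6, 4.8
The 2 values of 2.6 occupy positions 2–3 → average rank (2+3)/2 = 2.5.
Batch X values → pooled ranks: 3→4, 3.6→6, 1.9→1
Rank sum = 4 + 6 + 1 = 11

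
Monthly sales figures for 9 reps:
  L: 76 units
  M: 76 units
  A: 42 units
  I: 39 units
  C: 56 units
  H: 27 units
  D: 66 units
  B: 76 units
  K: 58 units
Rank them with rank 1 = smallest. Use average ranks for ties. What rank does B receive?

Sorted (ascending): 27, 39, 42, 56, 58, 66, 76, 76, 76
The 3 values of 76 occupy positions 7–9 → average rank 8.
B has value 76 units → rank 8.

8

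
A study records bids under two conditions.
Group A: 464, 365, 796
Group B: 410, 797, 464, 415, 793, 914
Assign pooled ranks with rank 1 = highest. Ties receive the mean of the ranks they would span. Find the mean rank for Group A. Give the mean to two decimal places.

Sorted (descending): 914, 797, 796, 793, 464, 464, 415, 410, 365
The 2 values of 464 occupy positions 5–6 → average rank (5+6)/2 = 5.5.
Group A values → pooled ranks: 464→5.5, 365→9, 796→3
Mean rank = (5.5 + 9 + 3) / 3 = 5.83

5.83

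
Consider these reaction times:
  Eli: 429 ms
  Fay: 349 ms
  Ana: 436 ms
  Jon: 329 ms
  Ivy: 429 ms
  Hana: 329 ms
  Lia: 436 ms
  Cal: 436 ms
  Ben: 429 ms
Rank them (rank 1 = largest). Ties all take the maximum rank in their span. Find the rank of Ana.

3

Sorted (descending): 436, 436, 436, 429, 429, 429, 349, 329, 329
The 3 values of 436 occupy positions 1–3 → each gets rank 3.
The 3 values of 429 occupy positions 4–6 → each gets rank 6.
The 2 values of 329 occupy positions 8–9 → each gets rank 9.
Ana has value 436 ms → rank 3.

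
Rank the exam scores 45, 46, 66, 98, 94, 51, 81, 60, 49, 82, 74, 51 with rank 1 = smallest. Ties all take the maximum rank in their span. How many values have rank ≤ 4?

3

Sorted (ascending): 45, 46, 49, 51, 51, 60, 66, 74, 81, 82, 94, 98
The 2 values of 51 occupy positions 4–5 → each gets rank 5.
Ranks ≤ 4: {1, 2, 3} → 3 values.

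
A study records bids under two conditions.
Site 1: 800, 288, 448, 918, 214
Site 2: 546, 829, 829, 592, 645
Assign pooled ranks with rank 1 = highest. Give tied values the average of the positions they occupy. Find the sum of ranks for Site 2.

23

Sorted (descending): 918, 829, 829, 800, 645, 592, 546, 448, 288, 214
The 2 values of 829 occupy positions 2–3 → average rank (2+3)/2 = 2.5.
Site 2 values → pooled ranks: 546→7, 829→2.5, 829→2.5, 592→6, 645→5
Rank sum = 7 + 2.5 + 2.5 + 6 + 5 = 23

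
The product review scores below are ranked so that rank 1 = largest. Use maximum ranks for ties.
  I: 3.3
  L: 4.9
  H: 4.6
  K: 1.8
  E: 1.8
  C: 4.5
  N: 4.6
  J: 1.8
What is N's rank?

3

Sorted (descending): 4.9, 4.6, 4.6, 4.5, 3.3, 1.8, 1.8, 1.8
The 2 values of 4.6 occupy positions 2–3 → each gets rank 3.
The 3 values of 1.8 occupy positions 6–8 → each gets rank 8.
N has value 4.6 → rank 3.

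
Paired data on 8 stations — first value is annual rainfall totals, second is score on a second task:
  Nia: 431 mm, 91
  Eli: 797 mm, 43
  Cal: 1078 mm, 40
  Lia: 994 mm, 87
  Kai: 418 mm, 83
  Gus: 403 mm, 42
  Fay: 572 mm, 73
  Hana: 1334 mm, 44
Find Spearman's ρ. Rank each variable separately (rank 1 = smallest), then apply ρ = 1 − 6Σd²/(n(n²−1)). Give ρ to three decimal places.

Ranks of variable 1: 3, 5, 7, 6, 2, 1, 4, 8
Ranks of variable 2: 8, 3, 1, 7, 6, 2, 5, 4
d = r₁ − r₂: -5, 2, 6, -1, -4, -1, -1, 4
d²: 25, 4, 36, 1, 16, 1, 1, 16; Σd² = 100
ρ = 1 − 6·100/(8·63) = 1 − 600/504 = -0.190

-0.190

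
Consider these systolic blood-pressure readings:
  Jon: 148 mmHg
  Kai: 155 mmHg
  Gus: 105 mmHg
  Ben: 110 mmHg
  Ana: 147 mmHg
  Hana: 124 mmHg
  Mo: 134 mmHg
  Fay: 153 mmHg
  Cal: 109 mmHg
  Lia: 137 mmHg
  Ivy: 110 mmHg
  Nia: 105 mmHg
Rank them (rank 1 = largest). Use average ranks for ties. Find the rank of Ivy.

8.5

Sorted (descending): 155, 153, 148, 147, 137, 134, 124, 110, 110, 109, 105, 105
The 2 values of 110 occupy positions 8–9 → average rank (8+9)/2 = 8.5.
The 2 values of 105 occupy positions 11–12 → average rank (11+12)/2 = 11.5.
Ivy has value 110 mmHg → rank 8.5.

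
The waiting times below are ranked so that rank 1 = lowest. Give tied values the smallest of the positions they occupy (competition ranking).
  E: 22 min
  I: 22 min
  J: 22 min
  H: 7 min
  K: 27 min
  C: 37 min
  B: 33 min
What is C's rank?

Sorted (ascending): 7, 22, 22, 22, 27, 33, 37
The 3 values of 22 occupy positions 2–4 → each gets rank 2.
C has value 37 min → rank 7.

7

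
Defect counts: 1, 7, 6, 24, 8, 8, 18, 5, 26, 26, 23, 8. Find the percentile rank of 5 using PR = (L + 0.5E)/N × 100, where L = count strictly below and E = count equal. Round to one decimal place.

N = 12.
Strictly below 5: 1. Equal to 5: 1.
PR = (1 + 0.5·1)/12 × 100 = 12.5

12.5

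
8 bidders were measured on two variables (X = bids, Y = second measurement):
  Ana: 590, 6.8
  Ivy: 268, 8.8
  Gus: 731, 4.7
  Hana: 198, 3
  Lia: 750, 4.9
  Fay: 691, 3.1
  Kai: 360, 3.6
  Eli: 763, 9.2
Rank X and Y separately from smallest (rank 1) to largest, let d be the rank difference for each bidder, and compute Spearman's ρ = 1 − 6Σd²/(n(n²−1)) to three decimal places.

0.452

Ranks of variable 1: 4, 2, 6, 1, 7, 5, 3, 8
Ranks of variable 2: 6, 7, 4, 1, 5, 2, 3, 8
d = r₁ − r₂: -2, -5, 2, 0, 2, 3, 0, 0
d²: 4, 25, 4, 0, 4, 9, 0, 0; Σd² = 46
ρ = 1 − 6·46/(8·63) = 1 − 276/504 = 0.452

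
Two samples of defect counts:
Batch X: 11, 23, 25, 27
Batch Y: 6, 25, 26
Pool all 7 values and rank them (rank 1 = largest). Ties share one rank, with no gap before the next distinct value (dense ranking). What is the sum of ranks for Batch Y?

Sorted (descending): 27, 26, 25, 25, 23, 11, 6
The 2 values of 25 share dense rank 3.
Remaining distinct values take the next consecutive integers.
Batch Y values → pooled ranks: 6→6, 25→3, 26→2
Rank sum = 6 + 3 + 2 = 11

11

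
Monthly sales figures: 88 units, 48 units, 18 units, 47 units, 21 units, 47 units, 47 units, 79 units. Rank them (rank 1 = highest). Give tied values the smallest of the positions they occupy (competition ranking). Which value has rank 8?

18

Sorted (descending): 88, 79, 48, 47, 47, 47, 21, 18
The 3 values of 47 occupy positions 4–6 → each gets rank 4.
Rank 8 → value 18.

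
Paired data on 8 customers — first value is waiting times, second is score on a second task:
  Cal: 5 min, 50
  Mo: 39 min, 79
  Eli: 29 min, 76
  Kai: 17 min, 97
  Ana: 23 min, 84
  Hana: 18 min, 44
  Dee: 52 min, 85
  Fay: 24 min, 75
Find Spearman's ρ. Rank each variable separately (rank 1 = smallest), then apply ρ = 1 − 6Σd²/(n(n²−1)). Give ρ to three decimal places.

Ranks of variable 1: 1, 7, 6, 2, 4, 3, 8, 5
Ranks of variable 2: 2, 5, 4, 8, 6, 1, 7, 3
d = r₁ − r₂: -1, 2, 2, -6, -2, 2, 1, 2
d²: 1, 4, 4, 36, 4, 4, 1, 4; Σd² = 58
ρ = 1 − 6·58/(8·63) = 1 − 348/504 = 0.310

0.310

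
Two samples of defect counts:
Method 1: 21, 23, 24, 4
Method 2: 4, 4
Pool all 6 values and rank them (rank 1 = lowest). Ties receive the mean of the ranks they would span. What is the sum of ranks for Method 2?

Sorted (ascending): 4, 4, 4, 21, 23, 24
The 3 values of 4 occupy positions 1–3 → average rank 2.
Method 2 values → pooled ranks: 4→2, 4→2
Rank sum = 2 + 2 = 4

4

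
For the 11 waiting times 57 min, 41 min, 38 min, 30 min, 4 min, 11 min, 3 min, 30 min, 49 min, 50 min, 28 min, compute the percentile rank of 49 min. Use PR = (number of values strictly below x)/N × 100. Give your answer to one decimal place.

72.7

N = 11.
Strictly below 49: 8. Equal to 49: 1.
PR = 8/11 × 100 = 72.7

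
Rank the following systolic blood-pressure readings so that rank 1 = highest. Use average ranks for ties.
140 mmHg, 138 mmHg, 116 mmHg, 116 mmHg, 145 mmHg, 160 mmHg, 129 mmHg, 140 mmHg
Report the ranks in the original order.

Sorted (descending): 160, 145, 140, 140, 138, 129, 116, 116
The 2 values of 140 occupy positions 3–4 → average rank (3+4)/2 = 3.5.
The 2 values of 116 occupy positions 7–8 → average rank (7+8)/2 = 7.5.

3.5, 5, 7.5, 7.5, 2, 1, 6, 3.5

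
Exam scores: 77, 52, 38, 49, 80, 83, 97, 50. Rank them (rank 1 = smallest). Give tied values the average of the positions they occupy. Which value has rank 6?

80

Sorted (ascending): 38, 49, 50, 52, 77, 80, 83, 97
No ties — each value takes its position as its rank.
Rank 6 → value 80.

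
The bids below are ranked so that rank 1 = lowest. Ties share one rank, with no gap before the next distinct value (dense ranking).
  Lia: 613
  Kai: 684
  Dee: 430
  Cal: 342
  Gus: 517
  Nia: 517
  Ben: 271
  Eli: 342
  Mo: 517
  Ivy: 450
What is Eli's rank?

Sorted (ascending): 271, 342, 342, 430, 450, 517, 517, 517, 613, 684
The 2 values of 342 share dense rank 2.
The 3 values of 517 share dense rank 5.
Remaining distinct values take the next consecutive integers.
Eli has value 342 → rank 2.

2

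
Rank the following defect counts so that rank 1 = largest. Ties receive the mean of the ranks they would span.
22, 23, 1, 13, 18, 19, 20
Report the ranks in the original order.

Sorted (descending): 23, 22, 20, 19, 18, 13, 1
No ties — each value takes its position as its rank.

2, 1, 7, 6, 5, 4, 3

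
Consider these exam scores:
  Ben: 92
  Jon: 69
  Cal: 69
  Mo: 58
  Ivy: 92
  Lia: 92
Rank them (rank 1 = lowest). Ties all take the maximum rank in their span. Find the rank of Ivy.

Sorted (ascending): 58, 69, 69, 92, 92, 92
The 2 values of 69 occupy positions 2–3 → each gets rank 3.
The 3 values of 92 occupy positions 4–6 → each gets rank 6.
Ivy has value 92 → rank 6.

6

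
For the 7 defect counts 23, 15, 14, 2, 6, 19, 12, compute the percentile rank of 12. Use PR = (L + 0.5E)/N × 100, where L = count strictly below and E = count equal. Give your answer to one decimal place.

35.7

N = 7.
Strictly below 12: 2. Equal to 12: 1.
PR = (2 + 0.5·1)/7 × 100 = 35.7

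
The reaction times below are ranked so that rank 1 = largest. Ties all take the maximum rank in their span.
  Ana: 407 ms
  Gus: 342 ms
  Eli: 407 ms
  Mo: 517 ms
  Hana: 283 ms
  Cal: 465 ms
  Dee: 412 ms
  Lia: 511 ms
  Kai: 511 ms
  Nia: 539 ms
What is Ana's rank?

8

Sorted (descending): 539, 517, 511, 511, 465, 412, 407, 407, 342, 283
The 2 values of 511 occupy positions 3–4 → each gets rank 4.
The 2 values of 407 occupy positions 7–8 → each gets rank 8.
Ana has value 407 ms → rank 8.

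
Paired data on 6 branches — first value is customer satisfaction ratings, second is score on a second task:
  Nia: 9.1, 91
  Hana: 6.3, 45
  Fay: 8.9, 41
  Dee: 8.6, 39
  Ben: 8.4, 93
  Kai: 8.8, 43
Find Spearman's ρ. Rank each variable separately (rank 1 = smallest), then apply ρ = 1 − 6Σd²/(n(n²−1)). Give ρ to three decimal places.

Ranks of variable 1: 6, 1, 5, 3, 2, 4
Ranks of variable 2: 5, 4, 2, 1, 6, 3
d = r₁ − r₂: 1, -3, 3, 2, -4, 1
d²: 1, 9, 9, 4, 16, 1; Σd² = 40
ρ = 1 − 6·40/(6·35) = 1 − 240/210 = -0.143

-0.143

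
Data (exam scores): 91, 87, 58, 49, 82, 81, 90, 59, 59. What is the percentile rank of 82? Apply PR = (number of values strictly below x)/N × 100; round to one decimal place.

N = 9.
Strictly below 82: 5. Equal to 82: 1.
PR = 5/9 × 100 = 55.6

55.6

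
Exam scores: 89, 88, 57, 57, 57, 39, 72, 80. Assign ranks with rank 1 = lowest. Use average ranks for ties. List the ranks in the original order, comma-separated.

Sorted (ascending): 39, 57, 57, 57, 72, 80, 88, 89
The 3 values of 57 occupy positions 2–4 → average rank 3.

8, 7, 3, 3, 3, 1, 5, 6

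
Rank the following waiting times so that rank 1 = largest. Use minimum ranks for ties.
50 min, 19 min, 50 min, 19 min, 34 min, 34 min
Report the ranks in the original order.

Sorted (descending): 50, 50, 34, 34, 19, 19
The 2 values of 50 occupy positions 1–2 → each gets rank 1.
The 2 values of 34 occupy positions 3–4 → each gets rank 3.
The 2 values of 19 occupy positions 5–6 → each gets rank 5.

1, 5, 1, 5, 3, 3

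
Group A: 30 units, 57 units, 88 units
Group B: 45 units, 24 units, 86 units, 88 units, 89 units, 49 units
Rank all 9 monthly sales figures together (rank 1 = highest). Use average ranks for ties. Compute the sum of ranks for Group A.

Sorted (descending): 89, 88, 88, 86, 57, 49, 45, 30, 24
The 2 values of 88 occupy positions 2–3 → average rank (2+3)/2 = 2.5.
Group A values → pooled ranks: 30→8, 57→5, 88→2.5
Rank sum = 8 + 5 + 2.5 = 15.5

15.5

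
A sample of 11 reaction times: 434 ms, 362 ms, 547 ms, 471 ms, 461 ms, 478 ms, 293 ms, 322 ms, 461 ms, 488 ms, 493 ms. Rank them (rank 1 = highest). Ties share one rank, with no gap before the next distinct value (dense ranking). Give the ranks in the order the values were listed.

7, 8, 1, 5, 6, 4, 10, 9, 6, 3, 2

Sorted (descending): 547, 493, 488, 478, 471, 461, 461, 434, 362, 322, 293
The 2 values of 461 share dense rank 6.
Remaining distinct values take the next consecutive integers.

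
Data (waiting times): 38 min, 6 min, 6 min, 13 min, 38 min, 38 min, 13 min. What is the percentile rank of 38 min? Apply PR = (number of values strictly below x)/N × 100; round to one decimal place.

N = 7.
Strictly below 38: 4. Equal to 38: 3.
PR = 4/7 × 100 = 57.1

57.1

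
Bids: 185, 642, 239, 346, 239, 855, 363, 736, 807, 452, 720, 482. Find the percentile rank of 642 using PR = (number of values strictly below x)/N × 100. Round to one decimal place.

58.3

N = 12.
Strictly below 642: 7. Equal to 642: 1.
PR = 7/12 × 100 = 58.3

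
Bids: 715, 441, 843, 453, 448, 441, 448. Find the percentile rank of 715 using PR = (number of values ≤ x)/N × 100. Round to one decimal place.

N = 7.
Strictly below 715: 5. Equal to 715: 1.
PR = 6/7 × 100 = 85.7

85.7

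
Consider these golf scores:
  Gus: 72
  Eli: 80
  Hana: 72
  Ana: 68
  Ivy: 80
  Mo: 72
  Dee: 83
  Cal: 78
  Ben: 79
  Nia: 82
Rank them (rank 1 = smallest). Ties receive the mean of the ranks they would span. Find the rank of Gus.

Sorted (ascending): 68, 72, 72, 72, 78, 79, 80, 80, 82, 83
The 3 values of 72 occupy positions 2–4 → average rank 3.
The 2 values of 80 occupy positions 7–8 → average rank (7+8)/2 = 7.5.
Gus has value 72 → rank 3.

3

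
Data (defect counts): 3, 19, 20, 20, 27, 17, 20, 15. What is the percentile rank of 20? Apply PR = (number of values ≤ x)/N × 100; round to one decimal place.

87.5

N = 8.
Strictly below 20: 4. Equal to 20: 3.
PR = 7/8 × 100 = 87.5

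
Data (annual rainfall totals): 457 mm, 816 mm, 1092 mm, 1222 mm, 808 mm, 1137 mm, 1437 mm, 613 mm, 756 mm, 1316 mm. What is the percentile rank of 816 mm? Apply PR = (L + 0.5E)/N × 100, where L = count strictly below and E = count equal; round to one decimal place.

45.0

N = 10.
Strictly below 816: 4. Equal to 816: 1.
PR = (4 + 0.5·1)/10 × 100 = 45.0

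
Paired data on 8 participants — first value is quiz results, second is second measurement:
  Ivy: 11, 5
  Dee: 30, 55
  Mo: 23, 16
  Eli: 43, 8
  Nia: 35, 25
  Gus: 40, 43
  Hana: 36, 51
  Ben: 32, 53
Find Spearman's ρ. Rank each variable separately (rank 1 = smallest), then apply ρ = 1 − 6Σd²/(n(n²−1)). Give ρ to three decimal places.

0.095

Ranks of variable 1: 1, 3, 2, 8, 5, 7, 6, 4
Ranks of variable 2: 1, 8, 3, 2, 4, 5, 6, 7
d = r₁ − r₂: 0, -5, -1, 6, 1, 2, 0, -3
d²: 0, 25, 1, 36, 1, 4, 0, 9; Σd² = 76
ρ = 1 − 6·76/(8·63) = 1 − 456/504 = 0.095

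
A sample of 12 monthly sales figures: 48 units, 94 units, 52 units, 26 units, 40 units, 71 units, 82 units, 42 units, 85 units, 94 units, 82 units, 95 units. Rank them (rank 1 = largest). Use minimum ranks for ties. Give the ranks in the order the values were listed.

Sorted (descending): 95, 94, 94, 85, 82, 82, 71, 52, 48, 42, 40, 26
The 2 values of 94 occupy positions 2–3 → each gets rank 2.
The 2 values of 82 occupy positions 5–6 → each gets rank 5.

9, 2, 8, 12, 11, 7, 5, 10, 4, 2, 5, 1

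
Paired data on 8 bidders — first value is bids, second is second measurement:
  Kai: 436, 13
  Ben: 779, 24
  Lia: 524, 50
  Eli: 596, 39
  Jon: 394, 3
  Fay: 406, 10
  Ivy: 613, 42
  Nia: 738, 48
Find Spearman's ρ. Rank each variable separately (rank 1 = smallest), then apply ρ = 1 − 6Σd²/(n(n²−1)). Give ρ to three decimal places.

0.619

Ranks of variable 1: 3, 8, 4, 5, 1, 2, 6, 7
Ranks of variable 2: 3, 4, 8, 5, 1, 2, 6, 7
d = r₁ − r₂: 0, 4, -4, 0, 0, 0, 0, 0
d²: 0, 16, 16, 0, 0, 0, 0, 0; Σd² = 32
ρ = 1 − 6·32/(8·63) = 1 − 192/504 = 0.619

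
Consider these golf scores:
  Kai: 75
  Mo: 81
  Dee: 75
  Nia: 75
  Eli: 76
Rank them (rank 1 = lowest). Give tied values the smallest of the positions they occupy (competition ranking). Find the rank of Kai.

Sorted (ascending): 75, 75, 75, 76, 81
The 3 values of 75 occupy positions 1–3 → each gets rank 1.
Kai has value 75 → rank 1.

1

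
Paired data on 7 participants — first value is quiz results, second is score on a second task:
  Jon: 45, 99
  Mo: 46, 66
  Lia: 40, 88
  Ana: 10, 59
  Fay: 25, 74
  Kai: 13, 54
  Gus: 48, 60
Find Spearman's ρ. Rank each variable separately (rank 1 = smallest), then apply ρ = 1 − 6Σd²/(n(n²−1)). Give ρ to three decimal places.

Ranks of variable 1: 5, 6, 4, 1, 3, 2, 7
Ranks of variable 2: 7, 4, 6, 2, 5, 1, 3
d = r₁ − r₂: -2, 2, -2, -1, -2, 1, 4
d²: 4, 4, 4, 1, 4, 1, 16; Σd² = 34
ρ = 1 − 6·34/(7·48) = 1 − 204/336 = 0.393

0.393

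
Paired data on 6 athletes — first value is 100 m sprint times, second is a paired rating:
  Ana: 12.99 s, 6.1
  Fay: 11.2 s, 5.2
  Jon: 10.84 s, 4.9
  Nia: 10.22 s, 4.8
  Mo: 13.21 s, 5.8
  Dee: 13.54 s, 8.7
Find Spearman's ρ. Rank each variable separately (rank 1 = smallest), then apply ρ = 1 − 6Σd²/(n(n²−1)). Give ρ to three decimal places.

Ranks of variable 1: 4, 3, 2, 1, 5, 6
Ranks of variable 2: 5, 3, 2, 1, 4, 6
d = r₁ − r₂: -1, 0, 0, 0, 1, 0
d²: 1, 0, 0, 0, 1, 0; Σd² = 2
ρ = 1 − 6·2/(6·35) = 1 − 12/210 = 0.943

0.943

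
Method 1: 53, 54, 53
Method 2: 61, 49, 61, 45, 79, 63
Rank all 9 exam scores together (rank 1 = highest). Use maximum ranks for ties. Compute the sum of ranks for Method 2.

Sorted (descending): 79, 63, 61, 61, 54, 53, 53, 49, 45
The 2 values of 61 occupy positions 3–4 → each gets rank 4.
The 2 values of 53 occupy positions 6–7 → each gets rank 7.
Method 2 values → pooled ranks: 61→4, 49→8, 61→4, 45→9, 79→1, 63→2
Rank sum = 4 + 8 + 4 + 9 + 1 + 2 = 28

28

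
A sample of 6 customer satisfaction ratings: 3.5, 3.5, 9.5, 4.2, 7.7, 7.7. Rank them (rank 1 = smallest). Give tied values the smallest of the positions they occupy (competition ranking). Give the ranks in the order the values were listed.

1, 1, 6, 3, 4, 4

Sorted (ascending): 3.5, 3.5, 4.2, 7.7, 7.7, 9.5
The 2 values of 3.5 occupy positions 1–2 → each gets rank 1.
The 2 values of 7.7 occupy positions 4–5 → each gets rank 4.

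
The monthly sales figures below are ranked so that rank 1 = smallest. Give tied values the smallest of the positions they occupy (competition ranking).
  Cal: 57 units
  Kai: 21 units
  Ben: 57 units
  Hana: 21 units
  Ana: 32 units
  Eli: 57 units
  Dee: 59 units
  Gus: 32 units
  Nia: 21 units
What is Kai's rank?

Sorted (ascending): 21, 21, 21, 32, 32, 57, 57, 57, 59
The 3 values of 21 occupy positions 1–3 → each gets rank 1.
The 2 values of 32 occupy positions 4–5 → each gets rank 4.
The 3 values of 57 occupy positions 6–8 → each gets rank 6.
Kai has value 21 units → rank 1.

1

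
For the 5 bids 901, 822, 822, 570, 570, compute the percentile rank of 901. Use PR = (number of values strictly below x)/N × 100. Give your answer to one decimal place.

N = 5.
Strictly below 901: 4. Equal to 901: 1.
PR = 4/5 × 100 = 80.0

80.0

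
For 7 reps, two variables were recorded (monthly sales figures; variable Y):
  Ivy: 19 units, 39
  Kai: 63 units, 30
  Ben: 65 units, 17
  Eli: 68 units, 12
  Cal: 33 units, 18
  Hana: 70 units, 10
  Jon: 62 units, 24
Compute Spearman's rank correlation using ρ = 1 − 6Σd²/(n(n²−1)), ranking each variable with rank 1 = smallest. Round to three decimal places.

-0.857

Ranks of variable 1: 1, 4, 5, 6, 2, 7, 3
Ranks of variable 2: 7, 6, 3, 2, 4, 1, 5
d = r₁ − r₂: -6, -2, 2, 4, -2, 6, -2
d²: 36, 4, 4, 16, 4, 36, 4; Σd² = 104
ρ = 1 − 6·104/(7·48) = 1 − 624/336 = -0.857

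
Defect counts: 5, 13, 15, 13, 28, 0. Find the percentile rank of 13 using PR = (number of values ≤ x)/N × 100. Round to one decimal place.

66.7

N = 6.
Strictly below 13: 2. Equal to 13: 2.
PR = 4/6 × 100 = 66.7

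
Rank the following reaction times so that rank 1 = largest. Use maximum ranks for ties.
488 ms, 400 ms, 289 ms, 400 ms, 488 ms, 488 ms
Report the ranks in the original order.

3, 5, 6, 5, 3, 3

Sorted (descending): 488, 488, 488, 400, 400, 289
The 3 values of 488 occupy positions 1–3 → each gets rank 3.
The 2 values of 400 occupy positions 4–5 → each gets rank 5.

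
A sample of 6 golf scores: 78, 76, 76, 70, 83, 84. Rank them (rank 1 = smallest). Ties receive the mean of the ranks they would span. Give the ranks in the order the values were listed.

Sorted (ascending): 70, 76, 76, 78, 83, 84
The 2 values of 76 occupy positions 2–3 → average rank (2+3)/2 = 2.5.

4, 2.5, 2.5, 1, 5, 6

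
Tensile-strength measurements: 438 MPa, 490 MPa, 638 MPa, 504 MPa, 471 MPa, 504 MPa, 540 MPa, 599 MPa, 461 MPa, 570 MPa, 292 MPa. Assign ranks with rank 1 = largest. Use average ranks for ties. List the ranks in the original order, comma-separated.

Sorted (descending): 638, 599, 570, 540, 504, 504, 490, 471, 461, 438, 292
The 2 values of 504 occupy positions 5–6 → average rank (5+6)/2 = 5.5.

10, 7, 1, 5.5, 8, 5.5, 4, 2, 9, 3, 11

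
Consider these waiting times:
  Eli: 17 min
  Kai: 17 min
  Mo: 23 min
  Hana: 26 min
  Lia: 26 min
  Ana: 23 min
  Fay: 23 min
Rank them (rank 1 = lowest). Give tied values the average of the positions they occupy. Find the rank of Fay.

4

Sorted (ascending): 17, 17, 23, 23, 23, 26, 26
The 2 values of 17 occupy positions 1–2 → average rank (1+2)/2 = 1.5.
The 3 values of 23 occupy positions 3–5 → average rank 4.
The 2 values of 26 occupy positions 6–7 → average rank (6+7)/2 = 6.5.
Fay has value 23 min → rank 4.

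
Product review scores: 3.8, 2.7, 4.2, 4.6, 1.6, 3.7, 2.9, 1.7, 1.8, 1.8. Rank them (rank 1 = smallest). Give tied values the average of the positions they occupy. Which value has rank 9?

4.2

Sorted (ascending): 1.6, 1.7, 1.8, 1.8, 2.7, 2.9, 3.7, 3.8, 4.2, 4.6
The 2 values of 1.8 occupy positions 3–4 → average rank (3+4)/2 = 3.5.
Rank 9 → value 4.2.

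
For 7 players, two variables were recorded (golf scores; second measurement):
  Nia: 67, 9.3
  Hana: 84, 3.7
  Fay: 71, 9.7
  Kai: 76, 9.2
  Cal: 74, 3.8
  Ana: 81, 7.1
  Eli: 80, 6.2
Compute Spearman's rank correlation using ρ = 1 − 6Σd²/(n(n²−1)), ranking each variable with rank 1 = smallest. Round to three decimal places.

-0.714

Ranks of variable 1: 1, 7, 2, 4, 3, 6, 5
Ranks of variable 2: 6, 1, 7, 5, 2, 4, 3
d = r₁ − r₂: -5, 6, -5, -1, 1, 2, 2
d²: 25, 36, 25, 1, 1, 4, 4; Σd² = 96
ρ = 1 − 6·96/(7·48) = 1 − 576/336 = -0.714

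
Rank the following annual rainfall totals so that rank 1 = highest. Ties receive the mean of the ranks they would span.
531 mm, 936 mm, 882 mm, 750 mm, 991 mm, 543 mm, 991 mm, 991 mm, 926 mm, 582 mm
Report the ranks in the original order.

Sorted (descending): 991, 991, 991, 936, 926, 882, 750, 582, 543, 531
The 3 values of 991 occupy positions 1–3 → average rank 2.

10, 4, 6, 7, 2, 9, 2, 2, 5, 8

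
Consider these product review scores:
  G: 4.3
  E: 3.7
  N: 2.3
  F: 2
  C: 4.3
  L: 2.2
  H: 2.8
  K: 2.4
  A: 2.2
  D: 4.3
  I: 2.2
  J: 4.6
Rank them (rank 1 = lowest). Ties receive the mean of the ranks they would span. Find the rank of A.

Sorted (ascending): 2, 2.2, 2.2, 2.2, 2.3, 2.4, 2.8, 3.7, 4.3, 4.3, 4.3, 4.6
The 3 values of 2.2 occupy positions 2–4 → average rank 3.
The 3 values of 4.3 occupy positions 9–11 → average rank 10.
A has value 2.2 → rank 3.

3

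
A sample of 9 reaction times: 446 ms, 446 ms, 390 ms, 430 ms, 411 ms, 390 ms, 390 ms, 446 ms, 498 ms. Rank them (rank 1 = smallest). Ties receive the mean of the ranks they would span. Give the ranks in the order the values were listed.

7, 7, 2, 5, 4, 2, 2, 7, 9

Sorted (ascending): 390, 390, 390, 411, 430, 446, 446, 446, 498
The 3 values of 390 occupy positions 1–3 → average rank 2.
The 3 values of 446 occupy positions 6–8 → average rank 7.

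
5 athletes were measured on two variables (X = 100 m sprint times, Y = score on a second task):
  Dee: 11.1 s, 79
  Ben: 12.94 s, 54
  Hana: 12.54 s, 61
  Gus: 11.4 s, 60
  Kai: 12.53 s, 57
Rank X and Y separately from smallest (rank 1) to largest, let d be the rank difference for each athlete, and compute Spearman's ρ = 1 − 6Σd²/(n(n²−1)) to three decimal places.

-0.700

Ranks of variable 1: 1, 5, 4, 2, 3
Ranks of variable 2: 5, 1, 4, 3, 2
d = r₁ − r₂: -4, 4, 0, -1, 1
d²: 16, 16, 0, 1, 1; Σd² = 34
ρ = 1 − 6·34/(5·24) = 1 − 204/120 = -0.700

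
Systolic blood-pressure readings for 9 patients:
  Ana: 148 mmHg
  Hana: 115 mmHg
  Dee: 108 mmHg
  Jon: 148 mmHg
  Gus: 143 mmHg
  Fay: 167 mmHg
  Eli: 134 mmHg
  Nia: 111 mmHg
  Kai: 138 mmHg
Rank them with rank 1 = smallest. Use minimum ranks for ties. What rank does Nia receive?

Sorted (ascending): 108, 111, 115, 134, 138, 143, 148, 148, 167
The 2 values of 148 occupy positions 7–8 → each gets rank 7.
Nia has value 111 mmHg → rank 2.

2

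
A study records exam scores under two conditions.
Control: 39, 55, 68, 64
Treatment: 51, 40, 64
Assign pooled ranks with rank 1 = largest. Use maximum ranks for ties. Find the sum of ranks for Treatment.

14

Sorted (descending): 68, 64, 64, 55, 51, 40, 39
The 2 values of 64 occupy positions 2–3 → each gets rank 3.
Treatment values → pooled ranks: 51→5, 40→6, 64→3
Rank sum = 5 + 6 + 3 = 14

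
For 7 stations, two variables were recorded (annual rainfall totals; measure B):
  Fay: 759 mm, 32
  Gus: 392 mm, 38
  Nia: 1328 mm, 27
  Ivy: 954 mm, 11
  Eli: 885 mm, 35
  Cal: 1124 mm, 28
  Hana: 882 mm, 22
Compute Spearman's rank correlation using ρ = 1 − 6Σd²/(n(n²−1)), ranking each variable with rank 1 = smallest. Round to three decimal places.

-0.536

Ranks of variable 1: 2, 1, 7, 5, 4, 6, 3
Ranks of variable 2: 5, 7, 3, 1, 6, 4, 2
d = r₁ − r₂: -3, -6, 4, 4, -2, 2, 1
d²: 9, 36, 16, 16, 4, 4, 1; Σd² = 86
ρ = 1 − 6·86/(7·48) = 1 − 516/336 = -0.536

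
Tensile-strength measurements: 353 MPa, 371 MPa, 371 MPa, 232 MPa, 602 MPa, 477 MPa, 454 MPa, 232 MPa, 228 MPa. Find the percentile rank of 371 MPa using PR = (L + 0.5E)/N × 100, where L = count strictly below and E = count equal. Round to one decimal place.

N = 9.
Strictly below 371: 4. Equal to 371: 2.
PR = (4 + 0.5·2)/9 × 100 = 55.6

55.6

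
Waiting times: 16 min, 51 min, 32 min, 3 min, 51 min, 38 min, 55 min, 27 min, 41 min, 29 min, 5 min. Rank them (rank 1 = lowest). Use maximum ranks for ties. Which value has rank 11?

55

Sorted (ascending): 3, 5, 16, 27, 29, 32, 38, 41, 51, 51, 55
The 2 values of 51 occupy positions 9–10 → each gets rank 10.
Rank 11 → value 55.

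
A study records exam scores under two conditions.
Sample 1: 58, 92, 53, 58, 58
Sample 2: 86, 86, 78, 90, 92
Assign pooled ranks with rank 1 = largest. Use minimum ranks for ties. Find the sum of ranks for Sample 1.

Sorted (descending): 92, 92, 90, 86, 86, 78, 58, 58, 58, 53
The 2 values of 92 occupy positions 1–2 → each gets rank 1.
The 2 values of 86 occupy positions 4–5 → each gets rank 4.
The 3 values of 58 occupy positions 7–9 → each gets rank 7.
Sample 1 values → pooled ranks: 58→7, 92→1, 53→10, 58→7, 58→7
Rank sum = 7 + 1 + 10 + 7 + 7 = 32

32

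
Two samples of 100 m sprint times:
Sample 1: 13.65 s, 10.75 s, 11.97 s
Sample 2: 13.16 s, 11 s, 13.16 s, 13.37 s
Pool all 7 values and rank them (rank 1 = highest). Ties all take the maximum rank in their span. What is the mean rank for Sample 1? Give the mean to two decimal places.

Sorted (descending): 13.65, 13.37, 13.16, 13.16, 11.97, 11, 10.75
The 2 values of 13.16 occupy positions 3–4 → each gets rank 4.
Sample 1 values → pooled ranks: 13.65→1, 10.75→7, 11.97→5
Mean rank = (1 + 7 + 5) / 3 = 4.33

4.33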